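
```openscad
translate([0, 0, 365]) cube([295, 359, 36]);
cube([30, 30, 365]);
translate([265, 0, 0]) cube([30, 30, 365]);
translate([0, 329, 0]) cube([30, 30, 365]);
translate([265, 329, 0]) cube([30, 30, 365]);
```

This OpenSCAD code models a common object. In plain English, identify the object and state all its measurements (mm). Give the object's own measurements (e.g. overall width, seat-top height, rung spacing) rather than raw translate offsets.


A four-legged stool. The seat is a 295×359×36 mm slab whose top surface is at z = 401 mm; four square legs, each 30×30 mm in cross-section, run from the floor (z = 0) to the underside of the seat, each flush with a corner of the seat.


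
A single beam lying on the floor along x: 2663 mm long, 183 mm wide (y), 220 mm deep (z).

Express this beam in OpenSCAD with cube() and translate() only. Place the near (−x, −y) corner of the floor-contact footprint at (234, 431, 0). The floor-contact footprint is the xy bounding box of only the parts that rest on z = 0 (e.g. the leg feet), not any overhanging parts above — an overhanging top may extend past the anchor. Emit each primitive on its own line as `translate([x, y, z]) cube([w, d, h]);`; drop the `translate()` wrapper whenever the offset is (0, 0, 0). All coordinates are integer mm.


translate([234, 431, 0]) cube([2663, 183, 220]);


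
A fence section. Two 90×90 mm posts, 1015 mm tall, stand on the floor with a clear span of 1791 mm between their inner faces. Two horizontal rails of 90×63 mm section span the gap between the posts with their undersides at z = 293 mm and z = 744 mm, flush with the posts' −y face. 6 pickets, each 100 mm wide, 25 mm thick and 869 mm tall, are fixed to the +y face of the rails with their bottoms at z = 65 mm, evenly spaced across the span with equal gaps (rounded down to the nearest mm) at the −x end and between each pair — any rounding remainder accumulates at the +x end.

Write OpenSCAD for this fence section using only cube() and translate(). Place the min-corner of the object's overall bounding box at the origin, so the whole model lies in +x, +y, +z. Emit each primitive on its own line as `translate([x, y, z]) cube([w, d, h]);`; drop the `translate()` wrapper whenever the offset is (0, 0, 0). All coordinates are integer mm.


cube([90, 90, 1015]);
translate([1881, 0, 0]) cube([90, 90, 1015]);
translate([90, 0, 293]) cube([1791, 90, 63]);
translate([90, 0, 744]) cube([1791, 90, 63]);
translate([260, 90, 65]) cube([100, 25, 869]);
translate([530, 90, 65]) cube([100, 25, 869]);
translate([800, 90, 65]) cube([100, 25, 869]);
translate([1070, 90, 65]) cube([100, 25, 869]);
translate([1340, 90, 65]) cube([100, 25, 869]);
translate([1610, 90, 65]) cube([100, 25, 869]);


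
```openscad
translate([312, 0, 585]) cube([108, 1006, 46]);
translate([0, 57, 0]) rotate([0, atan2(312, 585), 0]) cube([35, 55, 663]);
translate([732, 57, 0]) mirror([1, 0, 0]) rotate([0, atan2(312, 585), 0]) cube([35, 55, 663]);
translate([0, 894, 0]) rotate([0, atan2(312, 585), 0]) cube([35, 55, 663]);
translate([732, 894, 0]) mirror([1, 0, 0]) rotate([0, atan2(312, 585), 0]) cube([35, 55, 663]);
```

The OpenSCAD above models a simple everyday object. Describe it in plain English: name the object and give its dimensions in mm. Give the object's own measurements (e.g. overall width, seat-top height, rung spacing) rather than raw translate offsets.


A sawhorse. A 108×1006×46 mm beam (x, y, z) sits on two A-frame leg pairs. Each pair is two raked legs of 35×55 mm section (55 mm along y) splaying symmetrically in x. Each leg rises 585 mm vertically over 312 mm of horizontal reach and is 663 mm long along its own axis. Every leg's outer bottom edge rests on the floor and its outer top edge meets a bottom edge of the beam — the left legs (tilting toward +x) meet the beam's −x bottom edge, the right legs (their mirror images, tilting toward −x) meet its +x bottom edge — so the leg tops tuck under the beam, the beam's underside is 585 mm above the floor, and the feet are 732 mm apart outside-to-outside with the beam centred between them. The two leg pairs are set in 57 mm from either end of the beam.


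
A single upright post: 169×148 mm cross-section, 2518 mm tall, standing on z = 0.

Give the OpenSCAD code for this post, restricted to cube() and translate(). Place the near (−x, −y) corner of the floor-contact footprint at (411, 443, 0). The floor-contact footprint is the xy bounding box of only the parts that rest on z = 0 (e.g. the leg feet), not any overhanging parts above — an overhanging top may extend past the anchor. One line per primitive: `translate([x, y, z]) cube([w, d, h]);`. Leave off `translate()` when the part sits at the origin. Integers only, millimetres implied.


translate([411, 443, 0]) cube([169, 148, 2518]);


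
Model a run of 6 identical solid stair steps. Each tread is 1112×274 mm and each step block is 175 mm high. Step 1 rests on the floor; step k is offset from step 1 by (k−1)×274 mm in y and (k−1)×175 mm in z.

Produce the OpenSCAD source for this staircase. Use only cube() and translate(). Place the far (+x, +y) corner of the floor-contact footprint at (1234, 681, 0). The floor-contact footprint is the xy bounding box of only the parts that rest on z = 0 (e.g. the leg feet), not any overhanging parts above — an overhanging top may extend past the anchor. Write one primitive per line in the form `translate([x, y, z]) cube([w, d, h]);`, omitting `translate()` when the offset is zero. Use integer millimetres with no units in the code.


translate([122, 407, 0]) cube([1112, 274, 175]);
translate([122, 681, 175]) cube([1112, 274, 175]);
translate([122, 955, 350]) cube([1112, 274, 175]);
translate([122, 1229, 525]) cube([1112, 274, 175]);
translate([122, 1503, 700]) cube([1112, 274, 175]);
translate([122, 1777, 875]) cube([1112, 274, 175]);


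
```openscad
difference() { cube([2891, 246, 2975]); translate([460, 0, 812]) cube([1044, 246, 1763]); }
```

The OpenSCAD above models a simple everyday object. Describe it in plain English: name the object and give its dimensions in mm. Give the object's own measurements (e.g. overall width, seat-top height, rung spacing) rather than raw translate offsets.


A wall 2891 mm long (x), 246 mm thick (y), 2975 mm tall, with a rectangular window opening cut through it. The opening is 1044 mm wide and 1763 mm tall; its sill is at z = 812 mm and its near (−x) edge is 460 mm from the wall's −x end. The opening passes through the full wall thickness.


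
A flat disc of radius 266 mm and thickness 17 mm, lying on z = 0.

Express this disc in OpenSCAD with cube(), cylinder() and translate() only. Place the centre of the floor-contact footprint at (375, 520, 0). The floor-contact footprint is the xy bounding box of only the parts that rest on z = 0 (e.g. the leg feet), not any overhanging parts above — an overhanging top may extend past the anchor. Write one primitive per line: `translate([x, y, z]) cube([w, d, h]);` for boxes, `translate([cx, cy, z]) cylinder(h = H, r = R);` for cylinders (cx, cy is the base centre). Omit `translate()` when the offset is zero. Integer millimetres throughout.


translate([375, 520, 0]) cylinder(h = 17, r = 266);


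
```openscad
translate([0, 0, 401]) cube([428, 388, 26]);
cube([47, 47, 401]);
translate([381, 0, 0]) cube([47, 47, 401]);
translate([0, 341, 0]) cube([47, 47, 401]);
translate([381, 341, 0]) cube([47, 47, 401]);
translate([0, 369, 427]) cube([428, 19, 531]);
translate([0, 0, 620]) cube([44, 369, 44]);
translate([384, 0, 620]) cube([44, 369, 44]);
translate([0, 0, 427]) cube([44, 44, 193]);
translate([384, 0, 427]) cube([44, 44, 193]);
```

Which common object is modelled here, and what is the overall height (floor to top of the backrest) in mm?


A chair. The overall height is 958 mm.

A slab on four corner posts with a tall panel at the back — a chair. The seat slab sits at z = 401 with thickness 26, and the 531 mm backrest starts at the seat top, so the overall height is 401 + 26 + 531 = 958 mm.


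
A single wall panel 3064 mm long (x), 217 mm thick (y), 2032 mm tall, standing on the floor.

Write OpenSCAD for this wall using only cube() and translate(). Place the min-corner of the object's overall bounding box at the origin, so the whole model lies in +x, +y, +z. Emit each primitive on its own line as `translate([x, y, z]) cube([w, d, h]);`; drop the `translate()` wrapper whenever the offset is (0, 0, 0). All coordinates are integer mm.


cube([3064, 217, 2032]);


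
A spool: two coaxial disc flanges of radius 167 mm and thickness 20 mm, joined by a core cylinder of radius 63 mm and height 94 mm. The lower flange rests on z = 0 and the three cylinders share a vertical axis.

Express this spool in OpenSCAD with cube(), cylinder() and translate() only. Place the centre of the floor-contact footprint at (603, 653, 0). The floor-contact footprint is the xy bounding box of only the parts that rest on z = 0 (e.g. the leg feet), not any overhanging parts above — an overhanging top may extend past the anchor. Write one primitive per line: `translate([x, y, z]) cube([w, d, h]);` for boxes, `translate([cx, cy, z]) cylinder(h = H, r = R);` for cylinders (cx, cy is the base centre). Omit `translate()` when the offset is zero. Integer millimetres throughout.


translate([603, 653, 0]) cylinder(h = 20, r = 167);
translate([603, 653, 20]) cylinder(h = 94, r = 63);
translate([603, 653, 114]) cylinder(h = 20, r = 167);


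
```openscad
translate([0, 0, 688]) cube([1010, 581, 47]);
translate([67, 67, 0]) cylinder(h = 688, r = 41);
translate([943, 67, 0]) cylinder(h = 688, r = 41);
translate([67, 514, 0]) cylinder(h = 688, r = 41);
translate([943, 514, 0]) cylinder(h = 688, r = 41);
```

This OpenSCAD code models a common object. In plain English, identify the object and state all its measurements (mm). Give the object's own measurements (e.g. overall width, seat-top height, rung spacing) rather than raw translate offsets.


A table: top 1010 mm (x) × 581 mm (y), 47 mm thick, upper face at z = 735 mm, on four round legs of 82 mm diameter, each leg's bounding box inset 26 mm from the nearest pair of top edges from z = 0 to the bottom of the top.


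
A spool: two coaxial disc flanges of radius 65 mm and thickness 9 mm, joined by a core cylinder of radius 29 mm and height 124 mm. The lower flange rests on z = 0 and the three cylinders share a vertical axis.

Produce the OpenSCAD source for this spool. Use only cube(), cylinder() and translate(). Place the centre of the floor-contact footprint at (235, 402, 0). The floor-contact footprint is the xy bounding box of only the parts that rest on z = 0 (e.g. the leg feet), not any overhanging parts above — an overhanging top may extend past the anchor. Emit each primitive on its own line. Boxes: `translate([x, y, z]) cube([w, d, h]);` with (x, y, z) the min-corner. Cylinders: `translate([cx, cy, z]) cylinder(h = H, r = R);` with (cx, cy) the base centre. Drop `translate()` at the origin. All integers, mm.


translate([235, 402, 0]) cylinder(h = 9, r = 65);
translate([235, 402, 9]) cylinder(h = 124, r = 29);
translate([235, 402, 133]) cylinder(h = 9, r = 65);


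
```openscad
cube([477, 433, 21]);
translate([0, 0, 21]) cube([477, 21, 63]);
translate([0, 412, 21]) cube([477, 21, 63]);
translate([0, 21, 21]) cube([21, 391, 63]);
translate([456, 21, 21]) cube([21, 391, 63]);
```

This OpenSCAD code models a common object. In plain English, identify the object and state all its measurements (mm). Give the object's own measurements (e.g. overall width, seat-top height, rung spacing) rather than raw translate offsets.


An open-topped rectangular box: outside dimensions 477×433×84 mm, with a uniform wall and base thickness of 21 mm. The base is a full 477×433 slab on the floor; four walls sit on top of the base. The front and back walls (the −y and +y sides) span the full width; the two side walls fit between them.


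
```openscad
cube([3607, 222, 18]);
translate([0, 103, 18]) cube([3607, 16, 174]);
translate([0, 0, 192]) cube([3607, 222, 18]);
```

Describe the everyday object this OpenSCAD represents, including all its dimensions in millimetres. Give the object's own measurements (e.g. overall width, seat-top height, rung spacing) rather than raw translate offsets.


An I-beam lying along x, 3607 mm long. Overall section height 210 mm. Two flanges 222 mm wide (y) and 18 mm thick, one on the floor and one at the top; a web 16 mm thick runs between them, centred on the flange width.


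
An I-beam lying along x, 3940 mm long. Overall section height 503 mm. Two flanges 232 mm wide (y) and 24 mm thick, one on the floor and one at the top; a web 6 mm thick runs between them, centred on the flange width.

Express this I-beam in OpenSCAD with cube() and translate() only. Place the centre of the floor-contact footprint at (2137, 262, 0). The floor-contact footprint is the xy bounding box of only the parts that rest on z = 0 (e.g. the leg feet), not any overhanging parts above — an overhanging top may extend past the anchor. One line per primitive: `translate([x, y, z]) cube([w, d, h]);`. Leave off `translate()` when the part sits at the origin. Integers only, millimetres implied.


translate([167, 146, 0]) cube([3940, 232, 24]);
translate([167, 259, 24]) cube([3940, 6, 455]);
translate([167, 146, 479]) cube([3940, 232, 24]);


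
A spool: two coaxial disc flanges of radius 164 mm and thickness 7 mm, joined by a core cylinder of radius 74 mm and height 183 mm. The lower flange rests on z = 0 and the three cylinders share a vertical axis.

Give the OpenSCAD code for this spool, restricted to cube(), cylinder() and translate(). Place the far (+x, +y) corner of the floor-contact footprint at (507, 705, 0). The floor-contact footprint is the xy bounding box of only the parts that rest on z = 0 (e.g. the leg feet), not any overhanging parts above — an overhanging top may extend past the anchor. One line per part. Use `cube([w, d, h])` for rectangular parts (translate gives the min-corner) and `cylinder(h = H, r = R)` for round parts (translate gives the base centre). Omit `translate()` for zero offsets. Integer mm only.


translate([343, 541, 0]) cylinder(h = 7, r = 164);
translate([343, 541, 7]) cylinder(h = 183, r = 74);
translate([343, 541, 190]) cylinder(h = 7, r = 164);


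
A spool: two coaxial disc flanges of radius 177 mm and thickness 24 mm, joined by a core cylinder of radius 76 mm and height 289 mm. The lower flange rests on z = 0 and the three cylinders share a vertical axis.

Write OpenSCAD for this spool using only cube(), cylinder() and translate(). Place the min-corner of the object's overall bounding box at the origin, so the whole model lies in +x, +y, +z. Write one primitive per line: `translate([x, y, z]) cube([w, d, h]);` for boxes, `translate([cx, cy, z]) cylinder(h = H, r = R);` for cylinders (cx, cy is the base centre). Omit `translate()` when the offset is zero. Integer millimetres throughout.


translate([177, 177, 0]) cylinder(h = 24, r = 177);
translate([177, 177, 24]) cylinder(h = 289, r = 76);
translate([177, 177, 313]) cylinder(h = 24, r = 177);


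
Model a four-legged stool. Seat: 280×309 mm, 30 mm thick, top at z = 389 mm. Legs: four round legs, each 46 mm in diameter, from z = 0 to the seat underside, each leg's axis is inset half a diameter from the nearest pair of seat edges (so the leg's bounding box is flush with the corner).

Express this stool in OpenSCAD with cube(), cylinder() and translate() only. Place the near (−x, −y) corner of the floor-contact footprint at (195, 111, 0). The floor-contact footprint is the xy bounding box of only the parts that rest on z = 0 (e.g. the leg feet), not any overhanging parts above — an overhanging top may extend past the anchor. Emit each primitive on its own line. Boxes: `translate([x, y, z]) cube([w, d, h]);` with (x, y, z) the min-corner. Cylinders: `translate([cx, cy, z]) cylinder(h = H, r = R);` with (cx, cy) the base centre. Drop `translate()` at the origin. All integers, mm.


translate([195, 111, 359]) cube([280, 309, 30]);
translate([218, 134, 0]) cylinder(h = 359, r = 23);
translate([452, 134, 0]) cylinder(h = 359, r = 23);
translate([218, 397, 0]) cylinder(h = 359, r = 23);
translate([452, 397, 0]) cylinder(h = 359, r = 23);


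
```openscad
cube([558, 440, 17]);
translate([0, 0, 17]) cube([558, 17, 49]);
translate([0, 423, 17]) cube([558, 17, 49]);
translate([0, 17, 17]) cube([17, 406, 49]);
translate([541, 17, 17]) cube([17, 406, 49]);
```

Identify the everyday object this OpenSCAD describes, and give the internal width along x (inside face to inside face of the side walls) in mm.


An open box. The internal width is 524 mm.

A 558×440 base slab with four walls standing on it — an open box. The base is 558 mm wide and the walls are 17 mm thick, so the internal width is 558 − 2 × 17 = 524 mm.


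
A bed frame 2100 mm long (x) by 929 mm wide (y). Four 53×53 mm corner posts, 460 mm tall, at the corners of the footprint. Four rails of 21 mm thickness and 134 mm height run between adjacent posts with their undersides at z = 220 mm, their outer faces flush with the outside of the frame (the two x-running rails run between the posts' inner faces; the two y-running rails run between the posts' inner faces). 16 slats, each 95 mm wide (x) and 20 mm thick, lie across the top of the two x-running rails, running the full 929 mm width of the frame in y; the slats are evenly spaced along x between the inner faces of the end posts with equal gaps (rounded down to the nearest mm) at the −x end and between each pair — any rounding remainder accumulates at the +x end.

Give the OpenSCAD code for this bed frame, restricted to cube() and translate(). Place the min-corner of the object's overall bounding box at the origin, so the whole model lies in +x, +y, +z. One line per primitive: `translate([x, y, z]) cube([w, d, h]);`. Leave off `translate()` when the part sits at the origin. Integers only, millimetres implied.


cube([53, 53, 460]);
translate([0, 876, 0]) cube([53, 53, 460]);
translate([2047, 0, 0]) cube([53, 53, 460]);
translate([2047, 876, 0]) cube([53, 53, 460]);
translate([53, 0, 220]) cube([1994, 21, 134]);
translate([53, 908, 220]) cube([1994, 21, 134]);
translate([0, 53, 220]) cube([21, 823, 134]);
translate([2079, 53, 220]) cube([21, 823, 134]);
translate([80, 0, 354]) cube([95, 929, 20]);
translate([202, 0, 354]) cube([95, 929, 20]);
translate([324, 0, 354]) cube([95, 929, 20]);
translate([446, 0, 354]) cube([95, 929, 20]);
translate([568, 0, 354]) cube([95, 929, 20]);
translate([690, 0, 354]) cube([95, 929, 20]);
translate([812, 0, 354]) cube([95, 929, 20]);
translate([934, 0, 354]) cube([95, 929, 20]);
translate([1056, 0, 354]) cube([95, 929, 20]);
translate([1178, 0, 354]) cube([95, 929, 20]);
translate([1300, 0, 354]) cube([95, 929, 20]);
translate([1422, 0, 354]) cube([95, 929, 20]);
translate([1544, 0, 354]) cube([95, 929, 20]);
translate([1666, 0, 354]) cube([95, 929, 20]);
translate([1788, 0, 354]) cube([95, 929, 20]);
translate([1910, 0, 354]) cube([95, 929, 20]);


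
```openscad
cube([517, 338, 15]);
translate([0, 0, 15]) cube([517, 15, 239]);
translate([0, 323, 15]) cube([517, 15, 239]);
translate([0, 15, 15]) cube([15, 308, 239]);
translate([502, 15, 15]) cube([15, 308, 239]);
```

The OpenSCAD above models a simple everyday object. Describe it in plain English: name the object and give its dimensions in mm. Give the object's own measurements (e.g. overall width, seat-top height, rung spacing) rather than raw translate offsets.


An open-topped rectangular box: outside dimensions 517×338×254 mm, with a uniform wall and base thickness of 15 mm. The base is a full 517×338 slab on the floor; four walls sit on top of the base. The front and back walls (the −y and +y sides) span the full width; the two side walls fit between them.


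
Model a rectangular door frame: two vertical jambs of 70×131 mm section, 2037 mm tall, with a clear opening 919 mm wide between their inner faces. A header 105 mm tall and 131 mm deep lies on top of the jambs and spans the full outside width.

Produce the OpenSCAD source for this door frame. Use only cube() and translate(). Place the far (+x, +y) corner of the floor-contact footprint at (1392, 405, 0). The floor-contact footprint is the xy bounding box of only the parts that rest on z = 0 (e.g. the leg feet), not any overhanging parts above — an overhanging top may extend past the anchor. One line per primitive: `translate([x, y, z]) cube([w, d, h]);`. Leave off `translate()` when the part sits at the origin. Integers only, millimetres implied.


translate([333, 274, 0]) cube([70, 131, 2037]);
translate([1322, 274, 0]) cube([70, 131, 2037]);
translate([333, 274, 2037]) cube([1059, 131, 105]);


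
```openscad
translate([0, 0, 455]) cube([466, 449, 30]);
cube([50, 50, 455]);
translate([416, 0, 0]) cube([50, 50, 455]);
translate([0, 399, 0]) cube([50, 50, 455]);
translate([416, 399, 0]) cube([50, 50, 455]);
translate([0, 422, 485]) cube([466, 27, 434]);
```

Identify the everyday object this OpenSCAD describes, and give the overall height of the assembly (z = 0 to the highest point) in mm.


A chair. The overall height is 919 mm.

A slab on four corner posts with a tall panel at the back — a chair. The seat slab sits at z = 455 with thickness 30, and the 434 mm backrest starts at the seat top, so the overall height is 455 + 30 + 434 = 919 mm.


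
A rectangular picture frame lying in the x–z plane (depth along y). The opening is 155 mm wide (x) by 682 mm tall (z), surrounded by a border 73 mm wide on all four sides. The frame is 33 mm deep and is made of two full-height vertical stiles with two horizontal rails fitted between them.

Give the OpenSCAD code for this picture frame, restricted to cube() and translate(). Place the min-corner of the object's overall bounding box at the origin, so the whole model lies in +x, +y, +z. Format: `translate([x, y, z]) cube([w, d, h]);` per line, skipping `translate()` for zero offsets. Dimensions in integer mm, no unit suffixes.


cube([73, 33, 828]);
translate([228, 0, 0]) cube([73, 33, 828]);
translate([73, 0, 0]) cube([155, 33, 73]);
translate([73, 0, 755]) cube([155, 33, 73]);


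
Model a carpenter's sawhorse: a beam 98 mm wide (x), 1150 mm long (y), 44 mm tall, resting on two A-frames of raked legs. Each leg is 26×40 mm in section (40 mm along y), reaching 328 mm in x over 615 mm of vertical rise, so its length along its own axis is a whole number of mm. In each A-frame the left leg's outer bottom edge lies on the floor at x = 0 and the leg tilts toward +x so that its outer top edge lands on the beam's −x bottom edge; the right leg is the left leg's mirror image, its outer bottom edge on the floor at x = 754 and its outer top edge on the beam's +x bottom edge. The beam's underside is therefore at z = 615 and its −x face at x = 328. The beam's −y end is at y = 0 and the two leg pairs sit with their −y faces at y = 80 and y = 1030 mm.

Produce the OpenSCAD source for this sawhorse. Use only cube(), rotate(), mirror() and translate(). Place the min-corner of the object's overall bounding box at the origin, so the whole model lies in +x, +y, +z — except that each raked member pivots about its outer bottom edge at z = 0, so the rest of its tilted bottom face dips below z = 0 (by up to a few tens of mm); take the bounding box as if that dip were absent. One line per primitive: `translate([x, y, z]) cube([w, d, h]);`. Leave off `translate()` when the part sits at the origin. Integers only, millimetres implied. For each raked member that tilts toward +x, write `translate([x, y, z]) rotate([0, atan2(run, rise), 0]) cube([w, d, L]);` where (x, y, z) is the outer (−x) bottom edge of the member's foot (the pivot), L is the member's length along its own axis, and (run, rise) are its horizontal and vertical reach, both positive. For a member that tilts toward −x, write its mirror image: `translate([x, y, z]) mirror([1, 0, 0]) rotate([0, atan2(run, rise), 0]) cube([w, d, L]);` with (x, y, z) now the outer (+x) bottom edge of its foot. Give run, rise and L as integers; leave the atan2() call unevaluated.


translate([328, 0, 615]) cube([98, 1150, 44]);
translate([0, 80, 0]) rotate([0, atan2(328, 615), 0]) cube([26, 40, 697]);
translate([754, 80, 0]) mirror([1, 0, 0]) rotate([0, atan2(328, 615), 0]) cube([26, 40, 697]);
translate([0, 1030, 0]) rotate([0, atan2(328, 615), 0]) cube([26, 40, 697]);
translate([754, 1030, 0]) mirror([1, 0, 0]) rotate([0, atan2(328, 615), 0]) cube([26, 40, 697]);


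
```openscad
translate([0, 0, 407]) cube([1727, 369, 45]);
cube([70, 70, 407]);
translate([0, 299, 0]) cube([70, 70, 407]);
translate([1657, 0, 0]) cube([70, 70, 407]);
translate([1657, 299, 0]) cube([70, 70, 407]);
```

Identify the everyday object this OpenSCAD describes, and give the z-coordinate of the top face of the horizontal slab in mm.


A bench. The seat-top height is 452 mm.

A long slab on four corner posts — a bench. The slab sits at z = 407 with thickness 45, so the top is 407 + 45 = 452 mm.


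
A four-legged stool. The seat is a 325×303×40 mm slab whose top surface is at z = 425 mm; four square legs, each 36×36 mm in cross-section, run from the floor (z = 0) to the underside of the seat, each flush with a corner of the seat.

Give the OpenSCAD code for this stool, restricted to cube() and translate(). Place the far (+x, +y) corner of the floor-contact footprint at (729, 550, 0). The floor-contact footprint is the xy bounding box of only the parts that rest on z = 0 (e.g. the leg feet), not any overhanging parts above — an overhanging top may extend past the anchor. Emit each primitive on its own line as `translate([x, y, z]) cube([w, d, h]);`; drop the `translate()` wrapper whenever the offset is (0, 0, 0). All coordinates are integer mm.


translate([404, 247, 385]) cube([325, 303, 40]);
translate([404, 247, 0]) cube([36, 36, 385]);
translate([693, 247, 0]) cube([36, 36, 385]);
translate([404, 514, 0]) cube([36, 36, 385]);
translate([693, 514, 0]) cube([36, 36, 385]);


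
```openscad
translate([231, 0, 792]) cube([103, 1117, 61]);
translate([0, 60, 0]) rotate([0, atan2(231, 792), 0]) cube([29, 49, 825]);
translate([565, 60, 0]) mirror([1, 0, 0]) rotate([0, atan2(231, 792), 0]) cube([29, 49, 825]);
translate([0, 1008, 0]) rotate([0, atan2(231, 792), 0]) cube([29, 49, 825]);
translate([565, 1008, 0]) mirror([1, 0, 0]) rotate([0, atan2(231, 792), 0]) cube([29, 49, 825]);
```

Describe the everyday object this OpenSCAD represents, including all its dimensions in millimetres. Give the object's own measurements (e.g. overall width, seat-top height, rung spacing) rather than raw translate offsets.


A sawhorse. A 103×1117×61 mm beam (x, y, z) sits on two A-frame leg pairs. Each pair is two raked legs of 29×49 mm section (49 mm along y) splaying symmetrically in x. Each leg rises 792 mm vertically over 231 mm of horizontal reach and is 825 mm long along its own axis. Every leg's outer bottom edge rests on the floor and its outer top edge meets a bottom edge of the beam — the left legs (tilting toward +x) meet the beam's −x bottom edge, the right legs (their mirror images, tilting toward −x) meet its +x bottom edge — so the leg tops tuck under the beam, the beam's underside is 792 mm above the floor, and the feet are 565 mm apart outside-to-outside with the beam centred between them. The two leg pairs are set in 60 mm from either end of the beam.


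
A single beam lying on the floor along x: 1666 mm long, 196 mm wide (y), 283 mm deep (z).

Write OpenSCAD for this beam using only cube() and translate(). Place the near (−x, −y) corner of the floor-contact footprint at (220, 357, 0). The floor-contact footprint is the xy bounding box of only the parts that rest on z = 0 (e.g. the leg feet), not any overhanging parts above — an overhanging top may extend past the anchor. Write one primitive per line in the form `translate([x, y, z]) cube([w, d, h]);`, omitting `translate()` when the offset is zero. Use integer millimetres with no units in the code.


translate([220, 357, 0]) cube([1666, 196, 283]);


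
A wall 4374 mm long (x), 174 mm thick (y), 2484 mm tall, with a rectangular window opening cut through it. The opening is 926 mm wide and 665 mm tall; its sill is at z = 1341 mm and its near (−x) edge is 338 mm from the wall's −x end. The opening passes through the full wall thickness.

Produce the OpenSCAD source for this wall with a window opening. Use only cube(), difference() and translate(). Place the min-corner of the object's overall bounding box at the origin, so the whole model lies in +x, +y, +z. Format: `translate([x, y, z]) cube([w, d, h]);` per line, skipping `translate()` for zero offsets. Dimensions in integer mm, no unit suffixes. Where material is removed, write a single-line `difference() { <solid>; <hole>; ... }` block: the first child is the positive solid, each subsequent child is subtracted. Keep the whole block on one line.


difference() { cube([4374, 174, 2484]); translate([338, 0, 1341]) cube([926, 174, 665]); }


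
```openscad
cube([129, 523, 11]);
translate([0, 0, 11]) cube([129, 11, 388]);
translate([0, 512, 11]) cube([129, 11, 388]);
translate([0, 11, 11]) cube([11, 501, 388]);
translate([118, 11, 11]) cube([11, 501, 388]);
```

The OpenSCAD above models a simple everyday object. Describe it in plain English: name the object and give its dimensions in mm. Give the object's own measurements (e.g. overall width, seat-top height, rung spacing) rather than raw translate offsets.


An open-topped rectangular box: outside dimensions 129×523×399 mm, with a uniform wall and base thickness of 11 mm. The base is a full 129×523 slab on the floor; four walls sit on top of the base. The front and back walls (the −y and +y sides) span the full width; the two side walls fit between them.


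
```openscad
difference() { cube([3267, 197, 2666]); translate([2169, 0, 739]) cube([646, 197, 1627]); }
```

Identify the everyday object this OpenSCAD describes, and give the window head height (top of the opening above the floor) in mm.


A wall with a window opening. The window head height is 2366 mm.

A wall with a rectangular opening subtracted — a window. Sill at z = 739, opening 1627 mm tall, so the head is at 739 + 1627 = 2366 mm.


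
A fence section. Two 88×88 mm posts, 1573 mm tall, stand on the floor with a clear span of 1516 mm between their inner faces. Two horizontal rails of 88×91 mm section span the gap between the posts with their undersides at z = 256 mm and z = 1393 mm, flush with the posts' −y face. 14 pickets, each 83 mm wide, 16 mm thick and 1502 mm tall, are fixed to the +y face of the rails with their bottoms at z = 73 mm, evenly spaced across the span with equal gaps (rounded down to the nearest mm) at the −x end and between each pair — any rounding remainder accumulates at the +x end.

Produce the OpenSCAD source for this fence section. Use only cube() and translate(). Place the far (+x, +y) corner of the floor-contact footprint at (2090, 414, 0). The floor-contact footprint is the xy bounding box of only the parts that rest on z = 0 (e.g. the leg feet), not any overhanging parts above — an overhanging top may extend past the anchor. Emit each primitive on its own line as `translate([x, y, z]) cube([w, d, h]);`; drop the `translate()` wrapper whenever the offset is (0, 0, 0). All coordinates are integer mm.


translate([398, 326, 0]) cube([88, 88, 1573]);
translate([2002, 326, 0]) cube([88, 88, 1573]);
translate([486, 326, 256]) cube([1516, 88, 91]);
translate([486, 326, 1393]) cube([1516, 88, 91]);
translate([509, 414, 73]) cube([83, 16, 1502]);
translate([615, 414, 73]) cube([83, 16, 1502]);
translate([721, 414, 73]) cube([83, 16, 1502]);
translate([827, 414, 73]) cube([83, 16, 1502]);
translate([933, 414, 73]) cube([83, 16, 1502]);
translate([1039, 414, 73]) cube([83, 16, 1502]);
translate([1145, 414, 73]) cube([83, 16, 1502]);
translate([1251, 414, 73]) cube([83, 16, 1502]);
translate([1357, 414, 73]) cube([83, 16, 1502]);
translate([1463, 414, 73]) cube([83, 16, 1502]);
translate([1569, 414, 73]) cube([83, 16, 1502]);
translate([1675, 414, 73]) cube([83, 16, 1502]);
translate([1781, 414, 73]) cube([83, 16, 1502]);
translate([1887, 414, 73]) cube([83, 16, 1502]);


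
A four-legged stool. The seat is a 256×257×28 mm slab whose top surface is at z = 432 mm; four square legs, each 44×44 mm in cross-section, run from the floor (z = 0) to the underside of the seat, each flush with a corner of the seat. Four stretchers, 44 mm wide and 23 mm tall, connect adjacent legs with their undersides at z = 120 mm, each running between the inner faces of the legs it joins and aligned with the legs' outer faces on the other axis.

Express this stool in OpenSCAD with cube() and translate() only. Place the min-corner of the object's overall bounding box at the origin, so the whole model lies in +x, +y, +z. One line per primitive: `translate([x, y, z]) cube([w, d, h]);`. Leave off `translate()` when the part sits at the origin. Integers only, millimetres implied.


translate([0, 0, 404]) cube([256, 257, 28]);
cube([44, 44, 404]);
translate([212, 0, 0]) cube([44, 44, 404]);
translate([0, 213, 0]) cube([44, 44, 404]);
translate([212, 213, 0]) cube([44, 44, 404]);
translate([44, 0, 120]) cube([168, 44, 23]);
translate([44, 213, 120]) cube([168, 44, 23]);
translate([0, 44, 120]) cube([44, 169, 23]);
translate([212, 44, 120]) cube([44, 169, 23]);


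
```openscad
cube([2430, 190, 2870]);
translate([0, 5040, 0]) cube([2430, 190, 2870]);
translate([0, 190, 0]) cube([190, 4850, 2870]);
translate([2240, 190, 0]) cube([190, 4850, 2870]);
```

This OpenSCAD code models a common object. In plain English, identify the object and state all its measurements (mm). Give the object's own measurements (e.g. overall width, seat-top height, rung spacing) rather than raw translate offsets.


The wall frame of a small rectangular building: four walls, each 2870 mm tall and 190 mm thick, enclosing a footprint 2430 mm (x) by 5230 mm (y) outside-to-outside, with no floor or roof. The front and back walls (the −y and +y sides) span the full width; the two side walls fit between them.


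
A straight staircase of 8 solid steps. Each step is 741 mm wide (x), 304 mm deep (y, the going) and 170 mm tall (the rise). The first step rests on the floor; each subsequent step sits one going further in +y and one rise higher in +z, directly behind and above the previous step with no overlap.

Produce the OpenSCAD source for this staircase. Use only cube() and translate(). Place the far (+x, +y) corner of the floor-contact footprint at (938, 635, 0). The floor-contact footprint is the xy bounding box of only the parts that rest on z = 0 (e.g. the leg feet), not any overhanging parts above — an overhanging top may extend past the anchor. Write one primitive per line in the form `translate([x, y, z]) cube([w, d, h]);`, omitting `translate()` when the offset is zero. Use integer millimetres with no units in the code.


translate([197, 331, 0]) cube([741, 304, 170]);
translate([197, 635, 170]) cube([741, 304, 170]);
translate([197, 939, 340]) cube([741, 304, 170]);
translate([197, 1243, 510]) cube([741, 304, 170]);
translate([197, 1547, 680]) cube([741, 304, 170]);
translate([197, 1851, 850]) cube([741, 304, 170]);
translate([197, 2155, 1020]) cube([741, 304, 170]);
translate([197, 2459, 1190]) cube([741, 304, 170]);


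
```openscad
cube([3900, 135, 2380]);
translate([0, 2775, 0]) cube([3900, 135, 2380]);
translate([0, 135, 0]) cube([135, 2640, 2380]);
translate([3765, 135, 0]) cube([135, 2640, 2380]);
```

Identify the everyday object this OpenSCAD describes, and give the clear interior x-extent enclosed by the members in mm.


A house (or room) frame. The interior width is 3630 mm.

Four 2380 mm walls enclosing a rectangle with no floor or roof — a room or house frame. Outside width is 3900 mm and wall thickness is 135 mm, so the interior width is 3900 − 2 × 135 = 3630 mm.


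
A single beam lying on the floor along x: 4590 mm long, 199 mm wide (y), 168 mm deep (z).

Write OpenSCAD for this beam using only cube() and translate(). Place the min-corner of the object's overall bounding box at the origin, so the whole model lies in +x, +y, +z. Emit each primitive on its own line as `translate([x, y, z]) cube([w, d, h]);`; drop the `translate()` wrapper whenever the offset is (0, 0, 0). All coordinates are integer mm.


cube([4590, 199, 168]);


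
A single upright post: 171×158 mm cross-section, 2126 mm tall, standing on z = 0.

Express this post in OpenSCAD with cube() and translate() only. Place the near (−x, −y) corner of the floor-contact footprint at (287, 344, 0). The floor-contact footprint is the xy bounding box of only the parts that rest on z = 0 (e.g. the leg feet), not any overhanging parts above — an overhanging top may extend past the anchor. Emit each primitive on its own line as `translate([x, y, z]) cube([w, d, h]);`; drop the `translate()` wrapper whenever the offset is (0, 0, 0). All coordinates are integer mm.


translate([287, 344, 0]) cube([171, 158, 2126]);


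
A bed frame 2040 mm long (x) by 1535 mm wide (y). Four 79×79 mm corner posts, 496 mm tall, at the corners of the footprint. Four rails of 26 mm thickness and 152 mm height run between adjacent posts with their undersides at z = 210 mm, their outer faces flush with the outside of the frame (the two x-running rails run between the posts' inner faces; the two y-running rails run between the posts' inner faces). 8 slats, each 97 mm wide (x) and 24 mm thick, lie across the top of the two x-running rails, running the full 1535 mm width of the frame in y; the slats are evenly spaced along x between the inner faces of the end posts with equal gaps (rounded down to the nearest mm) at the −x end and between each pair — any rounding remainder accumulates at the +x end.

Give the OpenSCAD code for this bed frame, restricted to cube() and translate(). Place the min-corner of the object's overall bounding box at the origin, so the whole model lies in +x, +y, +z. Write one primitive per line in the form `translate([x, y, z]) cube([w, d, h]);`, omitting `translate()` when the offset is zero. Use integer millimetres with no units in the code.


cube([79, 79, 496]);
translate([0, 1456, 0]) cube([79, 79, 496]);
translate([1961, 0, 0]) cube([79, 79, 496]);
translate([1961, 1456, 0]) cube([79, 79, 496]);
translate([79, 0, 210]) cube([1882, 26, 152]);
translate([79, 1509, 210]) cube([1882, 26, 152]);
translate([0, 79, 210]) cube([26, 1377, 152]);
translate([2014, 79, 210]) cube([26, 1377, 152]);
translate([201, 0, 362]) cube([97, 1535, 24]);
translate([420, 0, 362]) cube([97, 1535, 24]);
translate([639, 0, 362]) cube([97, 1535, 24]);
translate([858, 0, 362]) cube([97, 1535, 24]);
translate([1077, 0, 362]) cube([97, 1535, 24]);
translate([1296, 0, 362]) cube([97, 1535, 24]);
translate([1515, 0, 362]) cube([97, 1535, 24]);
translate([1734, 0, 362]) cube([97, 1535, 24]);


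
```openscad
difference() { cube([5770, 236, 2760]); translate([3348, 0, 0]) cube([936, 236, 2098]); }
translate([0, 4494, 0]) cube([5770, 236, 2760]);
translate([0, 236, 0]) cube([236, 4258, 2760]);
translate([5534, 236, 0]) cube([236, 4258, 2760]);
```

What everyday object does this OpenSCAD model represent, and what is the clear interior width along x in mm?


A single room. The interior width is 5298 mm.

Four walls enclosing a rectangle with a door in the front wall — a room. Outside width 5770 minus two 236 mm walls gives 5298 mm.


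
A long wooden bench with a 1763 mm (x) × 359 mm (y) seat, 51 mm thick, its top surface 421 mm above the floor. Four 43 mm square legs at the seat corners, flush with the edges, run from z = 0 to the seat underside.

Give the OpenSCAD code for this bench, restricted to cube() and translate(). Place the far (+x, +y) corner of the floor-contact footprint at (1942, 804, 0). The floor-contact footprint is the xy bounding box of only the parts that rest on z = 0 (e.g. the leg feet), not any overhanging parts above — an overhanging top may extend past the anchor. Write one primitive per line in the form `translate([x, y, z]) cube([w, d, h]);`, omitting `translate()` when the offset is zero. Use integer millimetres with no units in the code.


// leg_h = 421 − 51 = 370
translate([179, 445, 370]) cube([1763, 359, 51]);
translate([179, 445, 0]) cube([43, 43, 370]);
translate([179, 761, 0]) cube([43, 43, 370]);
translate([1899, 445, 0]) cube([43, 43, 370]);
translate([1899, 761, 0]) cube([43, 43, 370]);
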